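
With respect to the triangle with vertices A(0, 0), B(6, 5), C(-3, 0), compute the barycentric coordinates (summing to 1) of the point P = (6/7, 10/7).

Signed area of the reference triangle: [ABC] = ½·(0·(5−0) + 6·(0−0) + (-3)·(0−5)) = ½·(0 + 0 + 15) = 15/2.
[PBC] = ½·((6/7)·(5−0) + 6·(0−(10/7)) + (-3)·(10/7−5)) = ½·(30/7 − 60/7 + 75/7) = 45/14, so the A-coordinate is (45/14)/(15/2) = 3/7.
[APC] = ½·(0·(10/7−0) + (6/7)·(0−0) + (-3)·(0−(10/7))) = ½·(0 + 0 + 30/7) = 15/7, so the B-coordinate is 2/7.
[ABP] = ½·(0·(5−(10/7)) + 6·(10/7−0) + (6/7)·(0−5)) = ½·(0 + 60/7 − 30/7) = 15/7, so the C-coordinate is 2/7.

(3/7, 2/7, 2/7)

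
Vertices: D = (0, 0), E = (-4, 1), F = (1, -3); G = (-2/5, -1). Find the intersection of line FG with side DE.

Barycentric coordinates of G with respect to DEF: (2/5, 1/5, 2/5).
On side DE the F-coordinate is zero; dropping G's F-weight 2/5 and renormalizing the remaining 2/5 : 1/5 gives weights 2/3, 1/3 on D, E.
H = (2/3)·(0, 0) + (1/3)·(-4, 1) = (-4/3, 1/3).

(-4/3, 1/3)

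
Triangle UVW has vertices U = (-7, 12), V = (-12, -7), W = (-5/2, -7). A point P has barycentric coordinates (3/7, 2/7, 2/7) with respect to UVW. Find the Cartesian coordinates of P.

P = (3/7)·U + (2/7)·V + (2/7)·W.
x-coordinate: (3/7)·(-7) + (2/7)·(-12) + (2/7)·(-5/2) = -50/7.
y-coordinate: (3/7)·12 + (2/7)·(-7) + (2/7)·(-7) = 8/7.

(-50/7, 8/7)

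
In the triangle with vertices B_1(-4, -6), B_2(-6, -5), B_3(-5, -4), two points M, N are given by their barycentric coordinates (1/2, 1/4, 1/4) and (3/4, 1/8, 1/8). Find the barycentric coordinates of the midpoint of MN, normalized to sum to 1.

Since both coordinate triples sum to 1, the midpoint's barycentrics are the componentwise average.
(1/2+3/4)/2 = 5/8; similarly 3/16 and 3/16.

(5/8, 3/16, 3/16)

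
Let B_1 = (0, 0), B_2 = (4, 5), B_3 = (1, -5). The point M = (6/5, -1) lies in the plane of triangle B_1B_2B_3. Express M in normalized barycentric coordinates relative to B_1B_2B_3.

(2/5, 1/5, 2/5)

Signed area of the reference triangle: [B_1B_2B_3] = ½·(0·(5−(-5)) + 4·(-5−0) + 1·(0−5)) = ½·(0 − 20 − 5) = -25/2.
[MB_2B_3] = ½·((6/5)·(5−(-5)) + 4·(-5−(-1)) + 1·(-1−5)) = ½·(12 − 16 − 6) = -5, so the B_1-coordinate is (-5)/(-25/2) = 2/5.
[B_1MB_3] = ½·(0·(-1−(-5)) + (6/5)·(-5−0) + 1·(0−(-1))) = ½·(0 − 6 + 1) = -5/2, so the B_2-coordinate is 1/5.
[B_1B_2M] = ½·(0·(5−(-1)) + 4·(-1−0) + (6/5)·(0−5)) = ½·(0 − 4 − 6) = -5, so the B_3-coordinate is 2/5.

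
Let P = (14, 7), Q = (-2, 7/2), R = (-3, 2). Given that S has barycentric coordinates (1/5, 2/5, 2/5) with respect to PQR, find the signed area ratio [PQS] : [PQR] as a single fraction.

The signed ratio [PQS]/[PQR] equals the barycentric coordinate of S at vertex R, which is 2/5.

2/5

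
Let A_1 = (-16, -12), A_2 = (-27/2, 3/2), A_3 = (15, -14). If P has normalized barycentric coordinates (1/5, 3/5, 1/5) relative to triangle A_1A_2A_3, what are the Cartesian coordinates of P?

(-83/10, -43/10)

P = (1/5)·A_1 + (3/5)·A_2 + (1/5)·A_3.
x-coordinate: (1/5)·(-16) + (3/5)·(-27/2) + (1/5)·15 = -83/10.
y-coordinate: (1/5)·(-12) + (3/5)·(3/2) + (1/5)·(-14) = -43/10.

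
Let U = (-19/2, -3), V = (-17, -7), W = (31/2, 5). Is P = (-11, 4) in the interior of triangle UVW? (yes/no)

no

Barycentric coordinates of P: (571/80, -187/40, -117/80).
The three coordinates are positive, negative, negative; a point is interior exactly when all three are positive.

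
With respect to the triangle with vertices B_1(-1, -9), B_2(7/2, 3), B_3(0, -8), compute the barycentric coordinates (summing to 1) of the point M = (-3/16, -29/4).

(5/8, 1/8, 1/4)

Signed area of the reference triangle: [B_1B_2B_3] = ½·((-1)·(3−(-8)) + (7/2)·(-8−(-9)) + 0·(-9−3)) = ½·(-11 + 7/2 + 0) = -15/4.
[MB_2B_3] = ½·((-3/16)·(3−(-8)) + (7/2)·(-8−(-29/4)) + 0·(-29/4−3)) = ½·(-33/16 − 21/8 + 0) = -75/32, so the B_1-coordinate is (-75/32)/(-15/4) = 5/8.
[B_1MB_3] = ½·((-1)·(-29/4−(-8)) + (-3/16)·(-8−(-9)) + 0·(-9−(-29/4))) = ½·(-3/4 − 3/16 + 0) = -15/32, so the B_2-coordinate is 1/8.
[B_1B_2M] = ½·((-1)·(3−(-29/4)) + (7/2)·(-29/4−(-9)) + (-3/16)·(-9−3)) = ½·(-41/4 + 49/8 + 9/4) = -15/16, so the B_3-coordinate is 1/4.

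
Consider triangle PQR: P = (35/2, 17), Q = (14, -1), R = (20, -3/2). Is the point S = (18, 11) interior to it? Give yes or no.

Barycentric coordinates of S: (296/439, 23/439, 120/439).
The three coordinates are positive, positive, positive; a point is interior exactly when all three are positive.

yes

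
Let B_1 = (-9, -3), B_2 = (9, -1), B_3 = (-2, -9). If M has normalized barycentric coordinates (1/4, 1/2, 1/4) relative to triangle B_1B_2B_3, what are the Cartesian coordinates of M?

M = (1/4)·B_1 + (1/2)·B_2 + (1/4)·B_3.
x-coordinate: (1/4)·(-9) + (1/2)·9 + (1/4)·(-2) = 7/4.
y-coordinate: (1/4)·(-3) + (1/2)·(-1) + (1/4)·(-9) = -7/2.

(7/4, -7/2)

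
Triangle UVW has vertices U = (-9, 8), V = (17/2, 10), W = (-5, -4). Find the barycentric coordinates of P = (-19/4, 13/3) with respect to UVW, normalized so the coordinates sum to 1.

Signed area of the reference triangle: [UVW] = ½·((-9)·(10−(-4)) + (17/2)·(-4−8) + (-5)·(8−10)) = ½·(-126 − 102 + 10) = -109.
[PVW] = ½·((-19/4)·(10−(-4)) + (17/2)·(-4−(13/3)) + (-5)·(13/3−10)) = ½·(-133/2 − 425/6 + 85/3) = -109/2, so the U-coordinate is (-109/2)/(-109) = 1/2.
[UPW] = ½·((-9)·(13/3−(-4)) + (-19/4)·(-4−8) + (-5)·(8−(13/3))) = ½·(-75 + 57 − 55/3) = -109/6, so the V-coordinate is 1/6.
[UVP] = ½·((-9)·(10−(13/3)) + (17/2)·(13/3−8) + (-19/4)·(8−10)) = ½·(-51 − 187/6 + 19/2) = -109/3, so the W-coordinate is 1/3.

(1/2, 1/6, 1/3)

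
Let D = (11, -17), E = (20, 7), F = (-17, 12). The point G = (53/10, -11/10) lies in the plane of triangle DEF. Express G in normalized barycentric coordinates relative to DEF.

Signed area of the reference triangle: [DEF] = ½·(11·(7−12) + 20·(12−(-17)) + (-17)·(-17−7)) = ½·(-55 + 580 + 408) = 933/2.
[GEF] = ½·((53/10)·(7−12) + 20·(12−(-11/10)) + (-17)·(-11/10−7)) = ½·(-53/2 + 262 + 1377/10) = 933/5, so the D-coordinate is (933/5)/(933/2) = 2/5.
[DGF] = ½·(11·(-11/10−12) + (53/10)·(12−(-17)) + (-17)·(-17−(-11/10))) = ½·(-1441/10 + 1537/10 + 2703/10) = 2799/20, so the E-coordinate is 3/10.
[DEG] = ½·(11·(7−(-11/10)) + 20·(-11/10−(-17)) + (53/10)·(-17−7)) = ½·(891/10 + 318 − 636/5) = 2799/20, so the F-coordinate is 3/10.
Check: 2/5 + 3/10 + 3/10 = 1.

(2/5, 3/10, 3/10)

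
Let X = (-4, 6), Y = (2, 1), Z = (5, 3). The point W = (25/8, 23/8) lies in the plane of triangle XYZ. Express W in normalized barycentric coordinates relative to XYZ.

(1/8, 1/4, 5/8)

Signed area of the reference triangle: [XYZ] = ½·((-4)·(1−3) + 2·(3−6) + 5·(6−1)) = ½·(8 − 6 + 25) = 27/2.
[WYZ] = ½·((25/8)·(1−3) + 2·(3−(23/8)) + 5·(23/8−1)) = ½·(-25/4 + 1/4 + 75/8) = 27/16, so the X-coordinate is (27/16)/(27/2) = 1/8.
[XWZ] = ½·((-4)·(23/8−3) + (25/8)·(3−6) + 5·(6−(23/8))) = ½·(1/2 − 75/8 + 125/8) = 27/8, so the Y-coordinate is 1/4.
[XYW] = ½·((-4)·(1−(23/8)) + 2·(23/8−6) + (25/8)·(6−1)) = ½·(15/2 − 25/4 + 125/8) = 135/16, so the Z-coordinate is 5/8.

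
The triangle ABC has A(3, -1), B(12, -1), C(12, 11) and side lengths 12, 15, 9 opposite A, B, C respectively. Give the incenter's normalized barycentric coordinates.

(1/3, 5/12, 1/4)

The incenter has barycentric coordinates proportional to the opposite side lengths: (12 : 15 : 9).
Normalizing by 12+15+9 = 36 gives (1/3, 5/12, 1/4).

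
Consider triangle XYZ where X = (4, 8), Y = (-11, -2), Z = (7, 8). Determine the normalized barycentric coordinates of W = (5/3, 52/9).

(4/9, 2/9, 1/3)

Signed area of the reference triangle: [XYZ] = ½·(4·(-2−8) + (-11)·(8−8) + 7·(8−(-2))) = ½·(-40 + 0 + 70) = 15.
[WYZ] = ½·((5/3)·(-2−8) + (-11)·(8−(52/9)) + 7·(52/9−(-2))) = ½·(-50/3 − 220/9 + 490/9) = 20/3, so the X-coordinate is (20/3)/15 = 4/9.
[XWZ] = ½·(4·(52/9−8) + (5/3)·(8−8) + 7·(8−(52/9))) = ½·(-80/9 + 0 + 140/9) = 10/3, so the Y-coordinate is 2/9.
[XYW] = ½·(4·(-2−(52/9)) + (-11)·(52/9−8) + (5/3)·(8−(-2))) = ½·(-280/9 + 220/9 + 50/3) = 5, so the Z-coordinate is 1/3.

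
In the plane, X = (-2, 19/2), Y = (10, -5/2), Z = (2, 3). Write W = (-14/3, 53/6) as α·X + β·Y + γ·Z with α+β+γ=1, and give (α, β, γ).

(1/3, -2/3, 4/3)

Signed area of the reference triangle: [XYZ] = ½·((-2)·(-5/2−3) + 10·(3−(19/2)) + 2·(19/2−(-5/2))) = ½·(11 − 65 + 24) = -15.
[WYZ] = ½·((-14/3)·(-5/2−3) + 10·(3−(53/6)) + 2·(53/6−(-5/2))) = ½·(77/3 − 175/3 + 68/3) = -5, so the X-coordinate is (-5)/(-15) = 1/3.
[XWZ] = ½·((-2)·(53/6−3) + (-14/3)·(3−(19/2)) + 2·(19/2−(53/6))) = ½·(-35/3 + 91/3 + 4/3) = 10, so the Y-coordinate is -2/3.
[XYW] = ½·((-2)·(-5/2−(53/6)) + 10·(53/6−(19/2)) + (-14/3)·(19/2−(-5/2))) = ½·(68/3 − 20/3 − 56) = -20, so the Z-coordinate is 4/3.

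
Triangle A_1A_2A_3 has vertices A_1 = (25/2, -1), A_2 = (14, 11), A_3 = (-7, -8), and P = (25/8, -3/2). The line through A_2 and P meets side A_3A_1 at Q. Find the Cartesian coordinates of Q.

Barycentric coordinates of P with respect to A_1A_2A_3: (1/4, 1/4, 1/2).
On side A_3A_1 the A_2-coordinate is zero; dropping P's A_2-weight 1/4 and renormalizing the remaining 1/2 : 1/4 gives weights 2/3, 1/3 on A_3, A_1.
Q = (2/3)·(-7, -8) + (1/3)·(25/2, -1) = (-1/2, -17/3).

(-1/2, -17/3)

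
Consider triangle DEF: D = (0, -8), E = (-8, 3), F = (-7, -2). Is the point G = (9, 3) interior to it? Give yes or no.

no

Barycentric coordinates of G: (85/29, 131/29, -187/29).
The three coordinates are positive, positive, negative; a point is interior exactly when all three are positive.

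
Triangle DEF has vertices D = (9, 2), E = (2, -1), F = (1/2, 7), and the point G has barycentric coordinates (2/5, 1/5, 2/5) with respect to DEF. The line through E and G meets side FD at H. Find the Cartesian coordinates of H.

Line EG meets FD where the E-coordinate vanishes; zeroing G's E-weight and renormalizing leaves F, D-weights 2/5 : 2/5 → (1/2, 1/2).
So H = (1/2)·F + (1/2)·D = (19/4, 9/2).

(19/4, 9/2)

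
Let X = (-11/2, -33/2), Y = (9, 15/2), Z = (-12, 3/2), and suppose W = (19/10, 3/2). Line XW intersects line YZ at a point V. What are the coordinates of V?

(15/4, 6)

Barycentric coordinates of W with respect to XYZ: (1/5, 3/5, 1/5).
On side YZ the X-coordinate is zero; dropping W's X-weight 1/5 and renormalizing the remaining 3/5 : 1/5 gives weights 3/4, 1/4 on Y, Z.
V = (3/4)·(9, 15/2) + (1/4)·(-12, 3/2) = (15/4, 6).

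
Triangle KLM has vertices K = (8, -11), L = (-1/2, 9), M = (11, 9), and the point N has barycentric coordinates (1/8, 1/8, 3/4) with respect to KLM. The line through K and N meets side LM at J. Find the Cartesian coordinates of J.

(131/14, 9)

Line KN meets LM where the K-coordinate vanishes; zeroing N's K-weight and renormalizing leaves L, M-weights 1/8 : 3/4 → (1/7, 6/7).
So J = (1/7)·L + (6/7)·M = (131/14, 9).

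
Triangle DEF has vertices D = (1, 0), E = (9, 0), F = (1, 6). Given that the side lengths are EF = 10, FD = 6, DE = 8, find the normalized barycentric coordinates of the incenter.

The incenter has barycentric coordinates proportional to the opposite side lengths: (10 : 6 : 8).
Normalizing by 10+6+8 = 24 gives (5/12, 1/4, 1/3).

(5/12, 1/4, 1/3)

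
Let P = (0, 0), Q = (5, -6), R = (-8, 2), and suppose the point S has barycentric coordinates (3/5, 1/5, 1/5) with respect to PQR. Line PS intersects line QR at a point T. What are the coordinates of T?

(-3/2, -2)

Line PS meets QR where the P-coordinate vanishes; zeroing S's P-weight and renormalizing leaves Q, R-weights 1/5 : 1/5 → (1/2, 1/2).
So T = (1/2)·Q + (1/2)·R = (-3/2, -2).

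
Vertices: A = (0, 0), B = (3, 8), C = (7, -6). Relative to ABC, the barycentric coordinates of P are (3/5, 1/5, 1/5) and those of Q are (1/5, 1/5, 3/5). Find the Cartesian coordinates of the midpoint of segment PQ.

Barycentric coordinates of the midpoint are the average: (2/5, 1/5, 2/5).
Converting: (2/5)·A + (1/5)·B + (2/5)·C = (17/5, -4/5).

(17/5, -4/5)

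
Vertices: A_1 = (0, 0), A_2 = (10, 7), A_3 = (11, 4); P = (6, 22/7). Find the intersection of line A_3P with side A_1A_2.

Barycentric coordinates of P with respect to A_1A_2A_3: (3/7, 2/7, 2/7).
On side A_1A_2 the A_3-coordinate is zero; dropping P's A_3-weight 2/7 and renormalizing the remaining 3/7 : 2/7 gives weights 3/5, 2/5 on A_1, A_2.
Q = (3/5)·(0, 0) + (2/5)·(10, 7) = (4, 14/5).

(4, 14/5)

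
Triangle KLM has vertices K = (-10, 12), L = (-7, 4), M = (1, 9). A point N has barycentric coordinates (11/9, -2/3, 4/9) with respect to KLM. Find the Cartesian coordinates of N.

N = (11/9)·K + (-2/3)·L + (4/9)·M.
x-coordinate: (11/9)·(-10) + (-2/3)·(-7) + (4/9)·1 = -64/9.
y-coordinate: (11/9)·12 + (-2/3)·4 + (4/9)·9 = 16.

(-64/9, 16)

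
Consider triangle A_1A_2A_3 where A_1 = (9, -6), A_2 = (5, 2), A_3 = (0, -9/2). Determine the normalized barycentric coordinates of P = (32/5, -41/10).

(3/5, 1/5, 1/5)

Signed area of the reference triangle: [A_1A_2A_3] = ½·(9·(2−(-9/2)) + 5·(-9/2−(-6)) + 0·(-6−2)) = ½·(117/2 + 15/2 + 0) = 33.
[PA_2A_3] = ½·((32/5)·(2−(-9/2)) + 5·(-9/2−(-41/10)) + 0·(-41/10−2)) = ½·(208/5 − 2 + 0) = 99/5, so the A_1-coordinate is (99/5)/33 = 3/5.
[A_1PA_3] = ½·(9·(-41/10−(-9/2)) + (32/5)·(-9/2−(-6)) + 0·(-6−(-41/10))) = ½·(18/5 + 48/5 + 0) = 33/5, so the A_2-coordinate is 1/5.
[A_1A_2P] = ½·(9·(2−(-41/10)) + 5·(-41/10−(-6)) + (32/5)·(-6−2)) = ½·(549/10 + 19/2 − 256/5) = 33/5, so the A_3-coordinate is 1/5.
Check: 3/5 + 1/5 + 1/5 = 1.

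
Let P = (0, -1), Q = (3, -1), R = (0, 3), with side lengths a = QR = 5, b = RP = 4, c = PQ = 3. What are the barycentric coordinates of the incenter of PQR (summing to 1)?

The incenter has barycentric coordinates proportional to the opposite side lengths: (5 : 4 : 3).
Normalizing by 5+4+3 = 12 gives (5/12, 1/3, 1/4).

(5/12, 1/3, 1/4)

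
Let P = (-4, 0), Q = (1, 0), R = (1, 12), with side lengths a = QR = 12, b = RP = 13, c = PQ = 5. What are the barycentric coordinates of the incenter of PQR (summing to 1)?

(2/5, 13/30, 1/6)

The incenter has barycentric coordinates proportional to the opposite side lengths: (12 : 13 : 5).
Normalizing by 12+13+5 = 30 gives (2/5, 13/30, 1/6).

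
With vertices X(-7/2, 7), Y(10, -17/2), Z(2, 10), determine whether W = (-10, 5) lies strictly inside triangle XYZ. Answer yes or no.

Barycentric coordinates of W: (1048/503, -34/503, -511/503).
The three coordinates are positive, negative, negative; a point is interior exactly when all three are positive.

no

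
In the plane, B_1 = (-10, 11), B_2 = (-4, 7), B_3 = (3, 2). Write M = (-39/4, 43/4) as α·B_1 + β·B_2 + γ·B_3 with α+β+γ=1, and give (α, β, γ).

(5/4, -1/2, 1/4)

Signed area of the reference triangle: [B_1B_2B_3] = ½·((-10)·(7−2) + (-4)·(2−11) + 3·(11−7)) = ½·(-50 + 36 + 12) = -1.
[MB_2B_3] = ½·((-39/4)·(7−2) + (-4)·(2−(43/4)) + 3·(43/4−7)) = ½·(-195/4 + 35 + 45/4) = -5/4, so the B_1-coordinate is (-5/4)/(-1) = 5/4.
[B_1MB_3] = ½·((-10)·(43/4−2) + (-39/4)·(2−11) + 3·(11−(43/4))) = ½·(-175/2 + 351/4 + 3/4) = 1/2, so the B_2-coordinate is -1/2.
[B_1B_2M] = ½·((-10)·(7−(43/4)) + (-4)·(43/4−11) + (-39/4)·(11−7)) = ½·(75/2 + 1 − 39) = -1/4, so the B_3-coordinate is 1/4.
Check: 5/4 − 1/2 + 1/4 = 1.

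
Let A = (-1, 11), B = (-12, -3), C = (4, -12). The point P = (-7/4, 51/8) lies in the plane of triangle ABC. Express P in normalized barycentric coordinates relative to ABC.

(3/4, 1/8, 1/8)

Signed area of the reference triangle: [ABC] = ½·((-1)·(-3−(-12)) + (-12)·(-12−11) + 4·(11−(-3))) = ½·(-9 + 276 + 56) = 323/2.
[PBC] = ½·((-7/4)·(-3−(-12)) + (-12)·(-12−(51/8)) + 4·(51/8−(-3))) = ½·(-63/4 + 441/2 + 75/2) = 969/8, so the A-coordinate is (969/8)/(323/2) = 3/4.
[APC] = ½·((-1)·(51/8−(-12)) + (-7/4)·(-12−11) + 4·(11−(51/8))) = ½·(-147/8 + 161/4 + 37/2) = 323/16, so the B-coordinate is 1/8.
[ABP] = ½·((-1)·(-3−(51/8)) + (-12)·(51/8−11) + (-7/4)·(11−(-3))) = ½·(75/8 + 111/2 − 49/2) = 323/16, so the C-coordinate is 1/8.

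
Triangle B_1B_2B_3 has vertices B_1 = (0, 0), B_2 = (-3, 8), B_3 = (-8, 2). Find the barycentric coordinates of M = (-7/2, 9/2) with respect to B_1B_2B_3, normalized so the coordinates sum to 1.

Signed area of the reference triangle: [B_1B_2B_3] = ½·(0·(8−2) + (-3)·(2−0) + (-8)·(0−8)) = ½·(0 − 6 + 64) = 29.
[MB_2B_3] = ½·((-7/2)·(8−2) + (-3)·(2−(9/2)) + (-8)·(9/2−8)) = ½·(-21 + 15/2 + 28) = 29/4, so the B_1-coordinate is (29/4)/29 = 1/4.
[B_1MB_3] = ½·(0·(9/2−2) + (-7/2)·(2−0) + (-8)·(0−(9/2))) = ½·(0 − 7 + 36) = 29/2, so the B_2-coordinate is 1/2.
[B_1B_2M] = ½·(0·(8−(9/2)) + (-3)·(9/2−0) + (-7/2)·(0−8)) = ½·(0 − 27/2 + 28) = 29/4, so the B_3-coordinate is 1/4.

(1/4, 1/2, 1/4)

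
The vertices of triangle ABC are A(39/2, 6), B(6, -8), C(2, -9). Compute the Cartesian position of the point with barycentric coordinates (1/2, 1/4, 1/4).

(47/4, -5/4)

P = (1/2)·A + (1/4)·B + (1/4)·C.
x-coordinate: (1/2)·(39/2) + (1/4)·6 + (1/4)·2 = 47/4.
y-coordinate: (1/2)·6 + (1/4)·(-8) + (1/4)·(-9) = -5/4.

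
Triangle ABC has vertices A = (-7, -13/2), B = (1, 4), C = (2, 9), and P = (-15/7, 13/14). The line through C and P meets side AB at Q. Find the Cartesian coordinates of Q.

Barycentric coordinates of P with respect to ABC: (3/7, 2/7, 2/7).
On side AB the C-coordinate is zero; dropping P's C-weight 2/7 and renormalizing the remaining 3/7 : 2/7 gives weights 3/5, 2/5 on A, B.
Q = (3/5)·(-7, -13/2) + (2/5)·(1, 4) = (-19/5, -23/10).

(-19/5, -23/10)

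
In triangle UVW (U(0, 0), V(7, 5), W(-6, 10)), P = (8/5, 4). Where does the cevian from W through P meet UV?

(7/2, 5/2)

Barycentric coordinates of P with respect to UVW: (2/5, 2/5, 1/5).
On side UV the W-coordinate is zero; dropping P's W-weight 1/5 and renormalizing the remaining 2/5 : 2/5 gives weights 1/2, 1/2 on U, V.
Q = (1/2)·(0, 0) + (1/2)·(7, 5) = (7/2, 5/2).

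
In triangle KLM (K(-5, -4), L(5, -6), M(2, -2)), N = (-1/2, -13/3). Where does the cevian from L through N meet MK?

Barycentric coordinates of N with respect to KLM: (1/2, 1/3, 1/6).
On side MK the L-coordinate is zero; dropping N's L-weight 1/3 and renormalizing the remaining 1/6 : 1/2 gives weights 1/4, 3/4 on M, K.
J = (1/4)·(2, -2) + (3/4)·(-5, -4) = (-13/4, -7/2).

(-13/4, -7/2)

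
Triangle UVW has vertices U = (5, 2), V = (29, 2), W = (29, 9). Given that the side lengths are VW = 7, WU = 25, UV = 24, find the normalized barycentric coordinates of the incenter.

The incenter has barycentric coordinates proportional to the opposite side lengths: (7 : 25 : 24).
Normalizing by 7+25+24 = 56 gives (1/8, 25/56, 3/7).

(1/8, 25/56, 3/7)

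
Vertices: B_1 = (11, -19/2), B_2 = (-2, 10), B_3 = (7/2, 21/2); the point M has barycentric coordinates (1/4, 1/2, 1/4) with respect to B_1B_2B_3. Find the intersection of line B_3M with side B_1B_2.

Line B_3M meets B_1B_2 where the B_3-coordinate vanishes; zeroing M's B_3-weight and renormalizing leaves B_1, B_2-weights 1/4 : 1/2 → (1/3, 2/3).
So N = (1/3)·B_1 + (2/3)·B_2 = (7/3, 7/2).

(7/3, 7/2)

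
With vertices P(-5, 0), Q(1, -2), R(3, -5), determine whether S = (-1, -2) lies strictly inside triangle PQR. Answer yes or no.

yes

Barycentric coordinates of S: (3/7, 2/7, 2/7).
The three coordinates are positive, positive, positive; a point is interior exactly when all three are positive.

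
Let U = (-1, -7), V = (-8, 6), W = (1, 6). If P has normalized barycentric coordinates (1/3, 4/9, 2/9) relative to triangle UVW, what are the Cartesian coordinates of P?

(-11/3, 5/3)

P = (1/3)·U + (4/9)·V + (2/9)·W.
x-coordinate: (1/3)·(-1) + (4/9)·(-8) + (2/9)·1 = -11/3.
y-coordinate: (1/3)·(-7) + (4/9)·6 + (2/9)·6 = 5/3.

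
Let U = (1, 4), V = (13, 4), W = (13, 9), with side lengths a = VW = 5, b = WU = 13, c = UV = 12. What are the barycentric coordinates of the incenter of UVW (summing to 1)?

(1/6, 13/30, 2/5)

The incenter has barycentric coordinates proportional to the opposite side lengths: (5 : 13 : 12).
Normalizing by 5+13+12 = 30 gives (1/6, 13/30, 2/5).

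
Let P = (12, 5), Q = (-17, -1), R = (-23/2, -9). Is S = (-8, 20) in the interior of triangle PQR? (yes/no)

no

Barycentric coordinates of S: (75/106, 253/106, -111/53).
The three coordinates are positive, positive, negative; a point is interior exactly when all three are positive.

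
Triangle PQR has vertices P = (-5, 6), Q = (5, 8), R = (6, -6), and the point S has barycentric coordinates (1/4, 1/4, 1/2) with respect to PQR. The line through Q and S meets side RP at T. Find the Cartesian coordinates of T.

Line QS meets RP where the Q-coordinate vanishes; zeroing S's Q-weight and renormalizing leaves R, P-weights 1/2 : 1/4 → (2/3, 1/3).
So T = (2/3)·R + (1/3)·P = (7/3, -2).

(7/3, -2)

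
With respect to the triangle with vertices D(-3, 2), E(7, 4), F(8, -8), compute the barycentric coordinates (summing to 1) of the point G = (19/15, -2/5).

(3/5, 2/15, 4/15)

Signed area of the reference triangle: [DEF] = ½·((-3)·(4−(-8)) + 7·(-8−2) + 8·(2−4)) = ½·(-36 − 70 − 16) = -61.
[GEF] = ½·((19/15)·(4−(-8)) + 7·(-8−(-2/5)) + 8·(-2/5−4)) = ½·(76/5 − 266/5 − 176/5) = -183/5, so the D-coordinate is (-183/5)/(-61) = 3/5.
[DGF] = ½·((-3)·(-2/5−(-8)) + (19/15)·(-8−2) + 8·(2−(-2/5))) = ½·(-114/5 − 38/3 + 96/5) = -122/15, so the E-coordinate is 2/15.
[DEG] = ½·((-3)·(4−(-2/5)) + 7·(-2/5−2) + (19/15)·(2−4)) = ½·(-66/5 − 84/5 − 38/15) = -244/15, so the F-coordinate is 4/15.
Check: 3/5 + 2/15 + 4/15 = 1.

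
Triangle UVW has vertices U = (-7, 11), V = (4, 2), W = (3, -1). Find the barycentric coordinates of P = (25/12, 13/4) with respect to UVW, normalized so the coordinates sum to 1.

(1/6, 3/4, 1/12)

Signed area of the reference triangle: [UVW] = ½·((-7)·(2−(-1)) + 4·(-1−11) + 3·(11−2)) = ½·(-21 − 48 + 27) = -21.
[PVW] = ½·((25/12)·(2−(-1)) + 4·(-1−(13/4)) + 3·(13/4−2)) = ½·(25/4 − 17 + 15/4) = -7/2, so the U-coordinate is (-7/2)/(-21) = 1/6.
[UPW] = ½·((-7)·(13/4−(-1)) + (25/12)·(-1−11) + 3·(11−(13/4))) = ½·(-119/4 − 25 + 93/4) = -63/4, so the V-coordinate is 3/4.
[UVP] = ½·((-7)·(2−(13/4)) + 4·(13/4−11) + (25/12)·(11−2)) = ½·(35/4 − 31 + 75/4) = -7/4, so the W-coordinate is 1/12.
Check: 1/6 + 3/4 + 1/12 = 1.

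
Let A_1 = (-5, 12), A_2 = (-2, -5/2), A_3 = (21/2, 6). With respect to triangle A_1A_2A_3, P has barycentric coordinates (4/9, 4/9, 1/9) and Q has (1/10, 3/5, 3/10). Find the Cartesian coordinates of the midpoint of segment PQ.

(-89/360, 115/36)

Barycentric coordinates of the midpoint are the average: (49/180, 47/90, 37/180).
Converting: (49/180)·A_1 + (47/90)·A_2 + (37/180)·A_3 = (-89/360, 115/36).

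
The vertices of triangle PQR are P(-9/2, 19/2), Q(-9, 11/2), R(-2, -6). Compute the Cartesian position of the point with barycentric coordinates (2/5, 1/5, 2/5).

(-22/5, 5/2)

S = (2/5)·P + (1/5)·Q + (2/5)·R.
x-coordinate: (2/5)·(-9/2) + (1/5)·(-9) + (2/5)·(-2) = -22/5.
y-coordinate: (2/5)·(19/2) + (1/5)·(11/2) + (2/5)·(-6) = 5/2.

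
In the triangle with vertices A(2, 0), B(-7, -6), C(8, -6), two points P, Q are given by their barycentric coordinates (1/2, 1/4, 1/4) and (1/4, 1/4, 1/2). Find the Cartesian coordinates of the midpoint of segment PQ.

Barycentric coordinates of the midpoint are the average: (3/8, 1/4, 3/8).
Converting: (3/8)·A + (1/4)·B + (3/8)·C = (2, -15/4).

(2, -15/4)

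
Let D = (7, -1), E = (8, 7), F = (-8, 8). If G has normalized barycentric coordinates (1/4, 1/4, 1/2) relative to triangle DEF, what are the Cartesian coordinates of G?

G = (1/4)·D + (1/4)·E + (1/2)·F.
x-coordinate: (1/4)·7 + (1/4)·8 + (1/2)·(-8) = -1/4.
y-coordinate: (1/4)·(-1) + (1/4)·7 + (1/2)·8 = 11/2.

(-1/4, 11/2)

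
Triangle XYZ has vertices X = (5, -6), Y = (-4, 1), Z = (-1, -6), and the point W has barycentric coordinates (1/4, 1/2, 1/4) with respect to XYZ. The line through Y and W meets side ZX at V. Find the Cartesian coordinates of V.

Line YW meets ZX where the Y-coordinate vanishes; zeroing W's Y-weight and renormalizing leaves Z, X-weights 1/4 : 1/4 → (1/2, 1/2).
So V = (1/2)·Z + (1/2)·X = (2, -6).

(2, -6)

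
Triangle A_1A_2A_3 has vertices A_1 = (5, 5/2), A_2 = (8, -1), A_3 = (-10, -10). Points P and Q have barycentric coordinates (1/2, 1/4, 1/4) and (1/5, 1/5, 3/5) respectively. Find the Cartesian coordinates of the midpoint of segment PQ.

(-7/10, -18/5)

Barycentric coordinates of the midpoint are the average: (7/20, 9/40, 17/40).
Converting: (7/20)·A_1 + (9/40)·A_2 + (17/40)·A_3 = (-7/10, -18/5).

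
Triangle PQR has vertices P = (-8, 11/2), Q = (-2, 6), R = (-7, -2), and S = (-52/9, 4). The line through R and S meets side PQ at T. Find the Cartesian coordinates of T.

(-38/7, 40/7)

Barycentric coordinates of S with respect to PQR: (4/9, 1/3, 2/9).
On side PQ the R-coordinate is zero; dropping S's R-weight 2/9 and renormalizing the remaining 4/9 : 1/3 gives weights 4/7, 3/7 on P, Q.
T = (4/7)·(-8, 11/2) + (3/7)·(-2, 6) = (-38/7, 40/7).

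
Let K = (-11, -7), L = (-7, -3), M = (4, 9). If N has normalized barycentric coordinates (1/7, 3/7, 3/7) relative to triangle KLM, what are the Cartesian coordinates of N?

(-20/7, 11/7)

N = (1/7)·K + (3/7)·L + (3/7)·M.
x-coordinate: (1/7)·(-11) + (3/7)·(-7) + (3/7)·4 = -20/7.
y-coordinate: (1/7)·(-7) + (3/7)·(-3) + (3/7)·9 = 11/7.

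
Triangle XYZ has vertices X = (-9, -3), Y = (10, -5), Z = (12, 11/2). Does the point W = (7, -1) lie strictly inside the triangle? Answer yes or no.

Barycentric coordinates of W: (79/407, 188/407, 140/407).
The three coordinates are positive, positive, positive; a point is interior exactly when all three are positive.

yes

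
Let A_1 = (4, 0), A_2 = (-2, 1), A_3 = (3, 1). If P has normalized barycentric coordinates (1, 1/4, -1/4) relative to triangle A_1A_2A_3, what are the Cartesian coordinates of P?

P = 1·A_1 + (1/4)·A_2 + (-1/4)·A_3.
x-coordinate: 1·4 + (1/4)·(-2) + (-1/4)·3 = 11/4.
y-coordinate: 1·0 + (1/4)·1 + (-1/4)·1 = 0.

(11/4, 0)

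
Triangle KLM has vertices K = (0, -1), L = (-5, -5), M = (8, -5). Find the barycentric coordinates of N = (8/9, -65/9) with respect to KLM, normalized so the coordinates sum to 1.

(-5/9, 8/9, 2/3)

Signed area of the reference triangle: [KLM] = ½·(0·(-5−(-5)) + (-5)·(-5−(-1)) + 8·(-1−(-5))) = ½·(0 + 20 + 32) = 26.
[NLM] = ½·((8/9)·(-5−(-5)) + (-5)·(-5−(-65/9)) + 8·(-65/9−(-5))) = ½·(0 − 100/9 − 160/9) = -130/9, so the K-coordinate is (-130/9)/26 = -5/9.
[KNM] = ½·(0·(-65/9−(-5)) + (8/9)·(-5−(-1)) + 8·(-1−(-65/9))) = ½·(0 − 32/9 + 448/9) = 208/9, so the L-coordinate is 8/9.
[KLN] = ½·(0·(-5−(-65/9)) + (-5)·(-65/9−(-1)) + (8/9)·(-1−(-5))) = ½·(0 + 280/9 + 32/9) = 52/3, so the M-coordinate is 2/3.
Check: -5/9 + 8/9 + 2/3 = 1.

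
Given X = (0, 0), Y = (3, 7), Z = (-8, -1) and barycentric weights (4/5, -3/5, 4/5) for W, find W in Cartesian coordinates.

W = (4/5)·X + (-3/5)·Y + (4/5)·Z.
x-coordinate: (4/5)·0 + (-3/5)·3 + (4/5)·(-8) = -41/5.
y-coordinate: (4/5)·0 + (-3/5)·7 + (4/5)·(-1) = -5.

(-41/5, -5)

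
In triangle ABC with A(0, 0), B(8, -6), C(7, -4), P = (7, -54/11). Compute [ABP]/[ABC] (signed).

3/11

[ABC] = ½·(0·(-6−(-4)) + 8·(-4−0) + 7·(0−(-6))) = ½·(0 − 32 + 42) = 5.
[ABP] = ½·(0·(-6−(-54/11)) + 8·(-54/11−0) + 7·(0−(-6))) = ½·(0 − 432/11 + 42) = 15/11, so the ratio is (15/11)/5 = 3/11.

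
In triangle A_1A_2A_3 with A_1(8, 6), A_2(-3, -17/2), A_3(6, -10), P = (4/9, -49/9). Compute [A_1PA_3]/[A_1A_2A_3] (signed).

2/3

[A_1A_2A_3] = ½·(8·(-17/2−(-10)) + (-3)·(-10−6) + 6·(6−(-17/2))) = ½·(12 + 48 + 87) = 147/2.
[A_1PA_3] = ½·(8·(-49/9−(-10)) + (4/9)·(-10−6) + 6·(6−(-49/9))) = ½·(328/9 − 64/9 + 206/3) = 49, so the ratio is 49/(147/2) = 2/3.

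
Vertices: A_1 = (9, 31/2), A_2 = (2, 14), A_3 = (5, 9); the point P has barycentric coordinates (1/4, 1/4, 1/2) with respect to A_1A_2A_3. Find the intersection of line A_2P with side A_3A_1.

Line A_2P meets A_3A_1 where the A_2-coordinate vanishes; zeroing P's A_2-weight and renormalizing leaves A_3, A_1-weights 1/2 : 1/4 → (2/3, 1/3).
So Q = (2/3)·A_3 + (1/3)·A_1 = (19/3, 67/6).

(19/3, 67/6)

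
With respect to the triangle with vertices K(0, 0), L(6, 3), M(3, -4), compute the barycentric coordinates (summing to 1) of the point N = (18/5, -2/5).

(1/5, 2/5, 2/5)

Signed area of the reference triangle: [KLM] = ½·(0·(3−(-4)) + 6·(-4−0) + 3·(0−3)) = ½·(0 − 24 − 9) = -33/2.
[NLM] = ½·((18/5)·(3−(-4)) + 6·(-4−(-2/5)) + 3·(-2/5−3)) = ½·(126/5 − 108/5 − 51/5) = -33/10, so the K-coordinate is (-33/10)/(-33/2) = 1/5.
[KNM] = ½·(0·(-2/5−(-4)) + (18/5)·(-4−0) + 3·(0−(-2/5))) = ½·(0 − 72/5 + 6/5) = -33/5, so the L-coordinate is 2/5.
[KLN] = ½·(0·(3−(-2/5)) + 6·(-2/5−0) + (18/5)·(0−3)) = ½·(0 − 12/5 − 54/5) = -33/5, so the M-coordinate is 2/5.
Check: 1/5 + 2/5 + 2/5 = 1.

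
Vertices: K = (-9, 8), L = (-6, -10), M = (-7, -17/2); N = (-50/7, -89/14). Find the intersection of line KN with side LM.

Barycentric coordinates of N with respect to KLM: (1/7, 1/7, 5/7).
On side LM the K-coordinate is zero; dropping N's K-weight 1/7 and renormalizing the remaining 1/7 : 5/7 gives weights 1/6, 5/6 on L, M.
J = (1/6)·(-6, -10) + (5/6)·(-7, -17/2) = (-41/6, -35/4).

(-41/6, -35/4)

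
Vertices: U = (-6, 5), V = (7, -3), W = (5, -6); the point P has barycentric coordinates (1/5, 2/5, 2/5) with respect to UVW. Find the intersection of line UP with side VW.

Line UP meets VW where the U-coordinate vanishes; zeroing P's U-weight and renormalizing leaves V, W-weights 2/5 : 2/5 → (1/2, 1/2).
So Q = (1/2)·V + (1/2)·W = (6, -9/2).

(6, -9/2)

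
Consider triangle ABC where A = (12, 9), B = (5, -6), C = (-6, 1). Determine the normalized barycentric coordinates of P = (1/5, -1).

(1/10, 2/5, 1/2)

Signed area of the reference triangle: [ABC] = ½·(12·(-6−1) + 5·(1−9) + (-6)·(9−(-6))) = ½·(-84 − 40 − 90) = -107.
[PBC] = ½·((1/5)·(-6−1) + 5·(1−(-1)) + (-6)·(-1−(-6))) = ½·(-7/5 + 10 − 30) = -107/10, so the A-coordinate is (-107/10)/(-107) = 1/10.
[APC] = ½·(12·(-1−1) + (1/5)·(1−9) + (-6)·(9−(-1))) = ½·(-24 − 8/5 − 60) = -214/5, so the B-coordinate is 2/5.
[ABP] = ½·(12·(-6−(-1)) + 5·(-1−9) + (1/5)·(9−(-6))) = ½·(-60 − 50 + 3) = -107/2, so the C-coordinate is 1/2.
Check: 1/10 + 2/5 + 1/2 = 1.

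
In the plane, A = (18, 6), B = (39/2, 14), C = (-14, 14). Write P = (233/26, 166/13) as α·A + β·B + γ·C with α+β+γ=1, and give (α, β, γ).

Signed area of the reference triangle: [ABC] = ½·(18·(14−14) + (39/2)·(14−6) + (-14)·(6−14)) = ½·(0 + 156 + 112) = 134.
[PBC] = ½·((233/26)·(14−14) + (39/2)·(14−(166/13)) + (-14)·(166/13−14)) = ½·(0 + 24 + 224/13) = 268/13, so the A-coordinate is (268/13)/134 = 2/13.
[APC] = ½·(18·(166/13−14) + (233/26)·(14−6) + (-14)·(6−(166/13))) = ½·(-288/13 + 932/13 + 1232/13) = 938/13, so the B-coordinate is 7/13.
[ABP] = ½·(18·(14−(166/13)) + (39/2)·(166/13−6) + (233/26)·(6−14)) = ½·(288/13 + 132 − 932/13) = 536/13, so the C-coordinate is 4/13.
Check: 2/13 + 7/13 + 4/13 = 1.

(2/13, 7/13, 4/13)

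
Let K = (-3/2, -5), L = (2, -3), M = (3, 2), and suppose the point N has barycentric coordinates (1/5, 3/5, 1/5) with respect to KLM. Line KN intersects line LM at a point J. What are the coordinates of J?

Line KN meets LM where the K-coordinate vanishes; zeroing N's K-weight and renormalizing leaves L, M-weights 3/5 : 1/5 → (3/4, 1/4).
So J = (3/4)·L + (1/4)·M = (9/4, -7/4).

(9/4, -7/4)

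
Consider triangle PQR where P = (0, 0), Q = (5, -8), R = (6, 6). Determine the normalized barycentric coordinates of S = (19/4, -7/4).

(1/8, 1/2, 3/8)

Signed area of the reference triangle: [PQR] = ½·(0·(-8−6) + 5·(6−0) + 6·(0−(-8))) = ½·(0 + 30 + 48) = 39.
[SQR] = ½·((19/4)·(-8−6) + 5·(6−(-7/4)) + 6·(-7/4−(-8))) = ½·(-133/2 + 155/4 + 75/2) = 39/8, so the P-coordinate is (39/8)/39 = 1/8.
[PSR] = ½·(0·(-7/4−6) + (19/4)·(6−0) + 6·(0−(-7/4))) = ½·(0 + 57/2 + 21/2) = 39/2, so the Q-coordinate is 1/2.
[PQS] = ½·(0·(-8−(-7/4)) + 5·(-7/4−0) + (19/4)·(0−(-8))) = ½·(0 − 35/4 + 38) = 117/8, so the R-coordinate is 3/8.
Check: 1/8 + 1/2 + 3/8 = 1.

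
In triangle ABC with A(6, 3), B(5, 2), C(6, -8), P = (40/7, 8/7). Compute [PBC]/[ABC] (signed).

[ABC] = ½·(6·(2−(-8)) + 5·(-8−3) + 6·(3−2)) = ½·(60 − 55 + 6) = 11/2.
[PBC] = ½·((40/7)·(2−(-8)) + 5·(-8−(8/7)) + 6·(8/7−2)) = ½·(400/7 − 320/7 − 36/7) = 22/7, so the ratio is (22/7)/(11/2) = 4/7.

4/7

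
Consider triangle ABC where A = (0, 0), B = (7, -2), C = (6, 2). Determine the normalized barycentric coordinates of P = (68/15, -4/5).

(1/3, 8/15, 2/15)

Signed area of the reference triangle: [ABC] = ½·(0·(-2−2) + 7·(2−0) + 6·(0−(-2))) = ½·(0 + 14 + 12) = 13.
[PBC] = ½·((68/15)·(-2−2) + 7·(2−(-4/5)) + 6·(-4/5−(-2))) = ½·(-272/15 + 98/5 + 36/5) = 13/3, so the A-coordinate is (13/3)/13 = 1/3.
[APC] = ½·(0·(-4/5−2) + (68/15)·(2−0) + 6·(0−(-4/5))) = ½·(0 + 136/15 + 24/5) = 104/15, so the B-coordinate is 8/15.
[ABP] = ½·(0·(-2−(-4/5)) + 7·(-4/5−0) + (68/15)·(0−(-2))) = ½·(0 − 28/5 + 136/15) = 26/15, so the C-coordinate is 2/15.
Check: 1/3 + 8/15 + 2/15 = 1.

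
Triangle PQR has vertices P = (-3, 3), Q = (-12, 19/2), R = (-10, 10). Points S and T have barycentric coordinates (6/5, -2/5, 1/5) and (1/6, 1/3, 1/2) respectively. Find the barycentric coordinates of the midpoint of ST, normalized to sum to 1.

(41/60, -1/30, 7/20)

Since both coordinate triples sum to 1, the midpoint's barycentrics are the componentwise average.
(6/5+1/6)/2 = 41/60; similarly -1/30 and 7/20.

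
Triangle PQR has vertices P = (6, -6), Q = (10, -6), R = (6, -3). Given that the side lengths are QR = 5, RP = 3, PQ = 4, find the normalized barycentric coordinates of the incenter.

(5/12, 1/4, 1/3)

The incenter has barycentric coordinates proportional to the opposite side lengths: (5 : 3 : 4).
Normalizing by 5+3+4 = 12 gives (5/12, 1/4, 1/3).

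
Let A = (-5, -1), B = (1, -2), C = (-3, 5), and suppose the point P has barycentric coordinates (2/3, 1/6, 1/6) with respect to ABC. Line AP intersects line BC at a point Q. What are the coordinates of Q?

Line AP meets BC where the A-coordinate vanishes; zeroing P's A-weight and renormalizing leaves B, C-weights 1/6 : 1/6 → (1/2, 1/2).
So Q = (1/2)·B + (1/2)·C = (-1, 3/2).

(-1, 3/2)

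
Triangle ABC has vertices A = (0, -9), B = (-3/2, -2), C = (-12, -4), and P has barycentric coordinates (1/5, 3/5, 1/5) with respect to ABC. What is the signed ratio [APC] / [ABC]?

3/5

The signed ratio [APC]/[ABC] equals the barycentric coordinate of P at vertex B, which is 3/5.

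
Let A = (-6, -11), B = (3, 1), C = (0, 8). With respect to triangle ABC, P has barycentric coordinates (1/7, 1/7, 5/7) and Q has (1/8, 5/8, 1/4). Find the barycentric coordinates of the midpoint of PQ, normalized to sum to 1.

Since both coordinate triples sum to 1, the midpoint's barycentrics are the componentwise average.
(1/7+1/8)/2 = 15/112; similarly 43/112 and 27/56.

(15/112, 43/112, 27/56)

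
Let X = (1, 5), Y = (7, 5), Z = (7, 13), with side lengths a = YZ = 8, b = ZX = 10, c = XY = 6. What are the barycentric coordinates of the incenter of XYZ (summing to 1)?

The incenter has barycentric coordinates proportional to the opposite side lengths: (8 : 10 : 6).
Normalizing by 8+10+6 = 24 gives (1/3, 5/12, 1/4).

(1/3, 5/12, 1/4)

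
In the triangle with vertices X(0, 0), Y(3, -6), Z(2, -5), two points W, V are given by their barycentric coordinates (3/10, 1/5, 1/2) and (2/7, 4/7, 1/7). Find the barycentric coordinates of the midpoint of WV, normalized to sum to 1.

(41/140, 27/70, 9/28)

Since both coordinate triples sum to 1, the midpoint's barycentrics are the componentwise average.
(3/10+2/7)/2 = 41/140; similarly 27/70 and 9/28.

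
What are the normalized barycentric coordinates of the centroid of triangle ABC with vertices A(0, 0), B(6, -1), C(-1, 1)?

The centroid is the average of the vertices, so each weight is 1/3.

(1/3, 1/3, 1/3)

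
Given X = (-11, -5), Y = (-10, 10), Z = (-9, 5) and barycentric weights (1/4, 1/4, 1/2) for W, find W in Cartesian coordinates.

(-39/4, 15/4)

W = (1/4)·X + (1/4)·Y + (1/2)·Z.
x-coordinate: (1/4)·(-11) + (1/4)·(-10) + (1/2)·(-9) = -39/4.
y-coordinate: (1/4)·(-5) + (1/4)·10 + (1/2)·5 = 15/4.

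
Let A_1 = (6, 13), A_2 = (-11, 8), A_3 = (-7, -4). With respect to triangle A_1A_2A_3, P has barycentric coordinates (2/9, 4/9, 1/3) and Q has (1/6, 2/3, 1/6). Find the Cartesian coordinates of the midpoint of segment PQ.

(-241/36, 215/36)

Barycentric coordinates of the midpoint are the average: (7/36, 5/9, 1/4).
Converting: (7/36)·A_1 + (5/9)·A_2 + (1/4)·A_3 = (-241/36, 215/36).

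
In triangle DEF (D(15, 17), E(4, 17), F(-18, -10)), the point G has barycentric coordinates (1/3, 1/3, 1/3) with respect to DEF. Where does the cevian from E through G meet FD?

(-3/2, 7/2)

Line EG meets FD where the E-coordinate vanishes; zeroing G's E-weight and renormalizing leaves F, D-weights 1/3 : 1/3 → (1/2, 1/2).
So H = (1/2)·F + (1/2)·D = (-3/2, 7/2).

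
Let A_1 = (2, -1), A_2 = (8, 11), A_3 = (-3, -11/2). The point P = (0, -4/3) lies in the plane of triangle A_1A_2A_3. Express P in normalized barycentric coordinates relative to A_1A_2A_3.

(1/9, 2/9, 2/3)

Signed area of the reference triangle: [A_1A_2A_3] = ½·(2·(11−(-11/2)) + 8·(-11/2−(-1)) + (-3)·(-1−11)) = ½·(33 − 36 + 36) = 33/2.
[PA_2A_3] = ½·(0·(11−(-11/2)) + 8·(-11/2−(-4/3)) + (-3)·(-4/3−11)) = ½·(0 − 100/3 + 37) = 11/6, so the A_1-coordinate is (11/6)/(33/2) = 1/9.
[A_1PA_3] = ½·(2·(-4/3−(-11/2)) + 0·(-11/2−(-1)) + (-3)·(-1−(-4/3))) = ½·(25/3 + 0 − 1) = 11/3, so the A_2-coordinate is 2/9.
[A_1A_2P] = ½·(2·(11−(-4/3)) + 8·(-4/3−(-1)) + 0·(-1−11)) = ½·(74/3 − 8/3 + 0) = 11, so the A_3-coordinate is 2/3.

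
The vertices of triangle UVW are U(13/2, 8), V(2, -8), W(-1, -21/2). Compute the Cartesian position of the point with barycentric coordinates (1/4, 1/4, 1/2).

P = (1/4)·U + (1/4)·V + (1/2)·W.
x-coordinate: (1/4)·(13/2) + (1/4)·2 + (1/2)·(-1) = 13/8.
y-coordinate: (1/4)·8 + (1/4)·(-8) + (1/2)·(-21/2) = -21/4.

(13/8, -21/4)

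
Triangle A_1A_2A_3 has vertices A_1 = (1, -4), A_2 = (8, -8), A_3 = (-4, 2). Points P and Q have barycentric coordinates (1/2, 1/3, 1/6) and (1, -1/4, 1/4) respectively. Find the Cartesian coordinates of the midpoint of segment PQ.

(1/4, -35/12)

Barycentric coordinates of the midpoint are the average: (3/4, 1/24, 5/24).
Converting: (3/4)·A_1 + (1/24)·A_2 + (5/24)·A_3 = (1/4, -35/12).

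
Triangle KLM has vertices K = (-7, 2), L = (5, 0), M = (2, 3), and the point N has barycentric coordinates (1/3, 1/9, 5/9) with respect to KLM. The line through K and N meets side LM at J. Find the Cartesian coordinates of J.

(5/2, 5/2)

Line KN meets LM where the K-coordinate vanishes; zeroing N's K-weight and renormalizing leaves L, M-weights 1/9 : 5/9 → (1/6, 5/6).
So J = (1/6)·L + (5/6)·M = (5/2, 5/2).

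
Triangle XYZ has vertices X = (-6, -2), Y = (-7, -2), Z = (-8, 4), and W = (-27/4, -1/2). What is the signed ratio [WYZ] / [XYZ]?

[XYZ] = ½·((-6)·(-2−4) + (-7)·(4−(-2)) + (-8)·(-2−(-2))) = ½·(36 − 42 + 0) = -3.
[WYZ] = ½·((-27/4)·(-2−4) + (-7)·(4−(-1/2)) + (-8)·(-1/2−(-2))) = ½·(81/2 − 63/2 − 12) = -3/2, so the ratio is (-3/2)/(-3) = 1/2.

1/2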